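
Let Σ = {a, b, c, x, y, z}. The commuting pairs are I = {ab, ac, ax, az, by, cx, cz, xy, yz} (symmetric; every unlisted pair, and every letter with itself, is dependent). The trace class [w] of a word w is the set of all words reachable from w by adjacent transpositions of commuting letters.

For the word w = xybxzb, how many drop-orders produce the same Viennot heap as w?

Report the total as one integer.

piece 0:x — minimal
piece 1:y — minimal
piece 2:b rests on {0:x}
piece 3:x rests on {2:b}
piece 4:z rests on {3:x}
piece 5:b rests on {4:z}
minimal pieces: {0:x, 1:y}
ways to finish when only these pieces remain (= sum over removing one remaining piece with nothing left below it):
  1 left: {1}→1  {5}→1
  2 left: {1,5}→2  {4,5}→1
  3 left: {1,4,5}→3  {3,4,5}→1
  4 left: {1,3,4,5}→4  {2,3,4,5}→1
  placing 0:x first → 5 extensions
  placing 1:y first → 1 extensions
total linear extensions = 6

6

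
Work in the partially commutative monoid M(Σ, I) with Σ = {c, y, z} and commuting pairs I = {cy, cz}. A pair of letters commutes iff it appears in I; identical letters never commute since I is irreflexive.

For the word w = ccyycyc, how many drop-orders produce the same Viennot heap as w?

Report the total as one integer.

35

0(c) covers ∅
1(c) covers 0:c
2(y) covers ∅
3(y) covers 2:y
4(c) covers 1:c
5(y) covers 3:y
6(c) covers 4:c
floor of heap: 0:c, 2:y
completions by unplaced set U, small U first (add the entries for U minus each lowest piece of U):
  |U|=1: {5}:1  {6}:1
  |U|=2: {3,5}:1  {4,6}:1  {5,6}:2
  |U|=3: {1,4,6}:1  {2,3,5}:1  {3,5,6}:3  {4,5,6}:3
  |U|=4: {0,1,4,6}:1  {1,4,5,6}:4  {2,3,5,6}:4  {3,4,5,6}:6
  |U|=5: {0,1,4,5,6}:5  {1,3,4,5,6}:10  {2,3,4,5,6}:10
  start at 0(c): 20
  start at 2(y): 15
sum over floor = 35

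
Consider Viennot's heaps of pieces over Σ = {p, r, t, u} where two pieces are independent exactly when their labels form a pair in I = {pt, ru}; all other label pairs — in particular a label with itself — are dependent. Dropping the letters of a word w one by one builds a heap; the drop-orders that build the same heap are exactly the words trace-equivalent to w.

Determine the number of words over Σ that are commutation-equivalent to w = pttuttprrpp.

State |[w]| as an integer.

9

drop 0:p onto floor
drop 1:t onto floor
drop 2:t onto {1:t}
drop 3:u onto {0:p, 2:t}
drop 4:t onto {3:u}
drop 5:t onto {4:t}
drop 6:p onto {3:u}
drop 7:r onto {5:t, 6:p}
drop 8:r onto {7:r}
drop 9:p onto {8:r}
drop 10:p onto {9:p}
ground layer = {0:p, 1:t}
drop-orders for the pieces not yet dropped (sum over which currently-grounded one goes next):
  1 to go: {10} 1
  2 to go: {9,10} 1
  3 to go: {8,9,10} 1
  4 to go: {7,8,9,10} 1
  5 to go: {5,7,8,9,10} 1  {6,7,8,9,10} 1
  6 to go: {4,5,7,8,9,10} 1  {5,6,7,8,9,10} 2
  7 to go: {4,5,6,7,8,9,10} 3
  8 to go: {3,4,5,6,7,8,9,10} 3
  9 to go: {0,3,4,5,6,7,8,9,10} 3  {2,3,4,5,6,7,8,9,10} 3
  if 0:p drops first: 3 orders
  if 1:t drops first: 6 orders
heap linearizations: 9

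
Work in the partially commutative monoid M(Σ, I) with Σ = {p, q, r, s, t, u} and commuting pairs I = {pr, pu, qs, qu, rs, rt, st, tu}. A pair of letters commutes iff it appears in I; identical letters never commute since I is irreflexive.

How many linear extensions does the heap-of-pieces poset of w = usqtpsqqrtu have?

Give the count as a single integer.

#0=u has no predecessor
#1=s depends on [0:u]
#2=q has no predecessor
#3=t depends on [2:q]
#4=p depends on [1:s, 3:t]
#5=s depends on [4:p]
#6=q depends on [4:p]
#7=q depends on [6:q]
#8=r depends on [7:q]
#9=t depends on [7:q]
#10=u depends on [5:s, 8:r]
sources: [0:u, 2:q]
N(rest) = Σ N(rest − s) over sources s of rest; N(one piece) = 1:
  size 1 → [9]=1  [10]=1
  size 2 → [5,10]=1  [8,10]=1  [9,10]=2
  size 3 → [5,8,10]=2  [5,9,10]=3  [8,9,10]=3
  size 4 → [5,8,9,10]=8  [7,8,9,10]=3
  size 5 → [5,7,8,9,10]=11  [6,7,8,9,10]=3
  size 6 → [5,6,7,8,9,10]=14
  size 7 → [4,5,6,7,8,9,10]=14
  size 8 → [1,4,5,6,7,8,9,10]=14  [3,4,5,6,7,8,9,10]=14
  size 9 → [0,1,4,5,6,7,8,9,10]=14  [1,3,4,5,6,7,8,9,10]=28  [2,3,4,5,6,7,8,9,10]=14
  first=0(u) contributes 42
  first=2(q) contributes 42
|[w]| = 84

84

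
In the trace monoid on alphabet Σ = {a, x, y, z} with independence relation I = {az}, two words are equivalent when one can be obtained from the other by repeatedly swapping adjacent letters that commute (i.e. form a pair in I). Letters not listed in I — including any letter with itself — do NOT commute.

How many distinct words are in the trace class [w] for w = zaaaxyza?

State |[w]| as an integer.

8

#0=z has no predecessor
#1=a has no predecessor
#2=a depends on [1:a]
#3=a depends on [2:a]
#4=x depends on [0:z, 3:a]
#5=y depends on [4:x]
#6=z depends on [5:y]
#7=a depends on [5:y]
sources: [0:z, 1:a]
N(rest) = Σ N(rest − s) over sources s of rest; N(one piece) = 1:
  size 1 → [6]=1  [7]=1
  size 2 → [6,7]=2
  size 3 → [5,6,7]=2
  size 4 → [4,5,6,7]=2
  size 5 → [0,4,5,6,7]=2  [3,4,5,6,7]=2
  size 6 → [0,3,4,5,6,7]=4  [2,3,4,5,6,7]=2
  first=0(z) contributes 2
  first=1(a) contributes 6
|[w]| = 8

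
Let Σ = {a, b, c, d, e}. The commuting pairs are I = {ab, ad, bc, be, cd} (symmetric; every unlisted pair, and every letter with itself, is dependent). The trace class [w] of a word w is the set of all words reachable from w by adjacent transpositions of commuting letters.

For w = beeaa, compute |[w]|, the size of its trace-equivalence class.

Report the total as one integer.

drop 0:b onto floor
drop 1:e onto floor
drop 2:e onto {1:e}
drop 3:a onto {2:e}
drop 4:a onto {3:a}
ground layer = {0:b, 1:e}
drop-orders for the pieces not yet dropped (sum over which currently-grounded one goes next):
  1 to go: {0} 1  {4} 1
  2 to go: {0,4} 2  {3,4} 1
  3 to go: {0,3,4} 3  {2,3,4} 1
  if 0:b drops first: 1 orders
  if 1:e drops first: 4 orders
heap linearizations: 5

5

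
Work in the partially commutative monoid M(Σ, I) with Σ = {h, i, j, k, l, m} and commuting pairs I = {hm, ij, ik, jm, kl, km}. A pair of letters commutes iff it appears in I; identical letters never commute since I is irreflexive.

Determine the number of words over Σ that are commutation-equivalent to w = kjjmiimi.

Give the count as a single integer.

#0=k has no predecessor
#1=j depends on [0:k]
#2=j depends on [1:j]
#3=m has no predecessor
#4=i depends on [3:m]
#5=i depends on [4:i]
#6=m depends on [5:i]
#7=i depends on [6:m]
sources: [0:k, 3:m]
N(rest) = Σ N(rest − s) over sources s of rest; N(one piece) = 1:
  size 1 → [2]=1  [7]=1
  size 2 → [1,2]=1  [2,7]=2  [6,7]=1
  size 3 → [0,1,2]=1  [1,2,7]=3  [2,6,7]=3  [5,6,7]=1
  size 4 → [0,1,2,7]=4  [1,2,6,7]=6  [2,5,6,7]=4  [4,5,6,7]=1
  size 5 → [0,1,2,6,7]=10  [1,2,5,6,7]=10  [2,4,5,6,7]=5  [3,4,5,6,7]=1
  size 6 → [0,1,2,5,6,7]=20  [1,2,4,5,6,7]=15  [2,3,4,5,6,7]=6
  first=0(k) contributes 21
  first=3(m) contributes 35
|[w]| = 56

56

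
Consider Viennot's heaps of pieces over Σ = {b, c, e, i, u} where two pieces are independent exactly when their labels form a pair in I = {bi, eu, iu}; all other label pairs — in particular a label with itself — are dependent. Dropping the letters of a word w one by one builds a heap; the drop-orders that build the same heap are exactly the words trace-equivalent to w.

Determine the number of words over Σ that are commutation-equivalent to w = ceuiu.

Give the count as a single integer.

6

drop 0:c onto floor
drop 1:e onto {0:c}
drop 2:u onto {0:c}
drop 3:i onto {1:e}
drop 4:u onto {2:u}
ground layer = {0:c}
drop-orders for the pieces not yet dropped (sum over which currently-grounded one goes next):
  1 to go: {3} 1  {4} 1
  2 to go: {1,3} 1  {2,4} 1  {3,4} 2
  3 to go: {1,3,4} 3  {2,3,4} 3
  if 0:c drops first: 6 orders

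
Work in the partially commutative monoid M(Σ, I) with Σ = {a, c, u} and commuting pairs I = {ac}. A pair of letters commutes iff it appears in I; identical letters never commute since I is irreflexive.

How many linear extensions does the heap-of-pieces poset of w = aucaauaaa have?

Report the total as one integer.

piece 0:a — minimal
piece 1:u rests on {0:a}
piece 2:c rests on {1:u}
piece 3:a rests on {1:u}
piece 4:a rests on {3:a}
piece 5:u rests on {2:c, 4:a}
piece 6:a rests on {5:u}
piece 7:a rests on {6:a}
piece 8:a rests on {7:a}
minimal pieces: {0:a}
ways to finish when only these pieces remain (= sum over removing one remaining piece with nothing left below it):
  1 left: {8}→1
  2 left: {7,8}→1
  3 left: {6,7,8}→1
  4 left: {5,6,7,8}→1
  5 left: {2,5,6,7,8}→1  {4,5,6,7,8}→1
  6 left: {2,4,5,6,7,8}→2  {3,4,5,6,7,8}→1
  7 left: {2,3,4,5,6,7,8}→3
  placing 0:a first → 3 extensions

3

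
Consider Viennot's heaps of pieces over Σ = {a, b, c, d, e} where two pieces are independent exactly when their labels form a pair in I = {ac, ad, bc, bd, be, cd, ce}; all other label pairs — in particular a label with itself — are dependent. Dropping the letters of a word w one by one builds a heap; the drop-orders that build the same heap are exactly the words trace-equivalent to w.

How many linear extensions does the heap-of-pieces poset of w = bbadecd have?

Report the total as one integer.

28

#0=b has no predecessor
#1=b depends on [0:b]
#2=a depends on [1:b]
#3=d has no predecessor
#4=e depends on [2:a, 3:d]
#5=c has no predecessor
#6=d depends on [4:e]
sources: [0:b, 3:d, 5:c]
N(rest) = Σ N(rest − s) over sources s of rest; N(one piece) = 1:
  size 1 → [5]=1  [6]=1
  size 2 → [4,6]=1  [5,6]=2
  size 3 → [2,4,6]=1  [3,4,6]=1  [4,5,6]=3
  size 4 → [1,2,4,6]=1  [2,3,4,6]=2  [2,4,5,6]=4  [3,4,5,6]=4
  size 5 → [0,1,2,4,6]=1  [1,2,3,4,6]=3  [1,2,4,5,6]=5  [2,3,4,5,6]=10
  first=0(b) contributes 18
  first=3(d) contributes 6
  first=5(c) contributes 4
|[w]| = 28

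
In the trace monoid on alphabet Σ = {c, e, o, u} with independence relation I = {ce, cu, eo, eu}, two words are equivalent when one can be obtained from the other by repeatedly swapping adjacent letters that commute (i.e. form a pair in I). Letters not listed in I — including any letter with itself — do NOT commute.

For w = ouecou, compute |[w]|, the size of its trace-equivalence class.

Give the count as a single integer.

12

0(o) covers ∅
1(u) covers 0:o
2(e) covers ∅
3(c) covers 0:o
4(o) covers 1:u, 3:c
5(u) covers 4:o
floor of heap: 0:o, 2:e
completions by unplaced set U, small U first (add the entries for U minus each lowest piece of U):
  |U|=1: {2}:1  {5}:1
  |U|=2: {2,5}:2  {4,5}:1
  |U|=3: {1,4,5}:1  {2,4,5}:3  {3,4,5}:1
  |U|=4: {1,2,4,5}:4  {1,3,4,5}:2  {2,3,4,5}:4
  start at 0(o): 10
  start at 2(e): 2
sum over floor = 12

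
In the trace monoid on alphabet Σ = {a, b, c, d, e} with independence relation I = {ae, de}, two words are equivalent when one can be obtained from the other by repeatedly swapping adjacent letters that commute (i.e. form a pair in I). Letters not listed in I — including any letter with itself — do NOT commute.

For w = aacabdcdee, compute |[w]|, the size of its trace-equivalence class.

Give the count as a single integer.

#0=a has no predecessor
#1=a depends on [0:a]
#2=c depends on [1:a]
#3=a depends on [2:c]
#4=b depends on [3:a]
#5=d depends on [4:b]
#6=c depends on [5:d]
#7=d depends on [6:c]
#8=e depends on [6:c]
#9=e depends on [8:e]
sources: [0:a]
N(rest) = Σ N(rest − s) over sources s of rest; N(one piece) = 1:
  size 1 → [7]=1  [9]=1
  size 2 → [7,9]=2  [8,9]=1
  size 3 → [7,8,9]=3
  size 4 → [6,7,8,9]=3
  size 5 → [5,6,7,8,9]=3
  size 6 → [4,5,6,7,8,9]=3
  size 7 → [3,4,5,6,7,8,9]=3
  size 8 → [2,3,4,5,6,7,8,9]=3
  first=0(a) contributes 3

3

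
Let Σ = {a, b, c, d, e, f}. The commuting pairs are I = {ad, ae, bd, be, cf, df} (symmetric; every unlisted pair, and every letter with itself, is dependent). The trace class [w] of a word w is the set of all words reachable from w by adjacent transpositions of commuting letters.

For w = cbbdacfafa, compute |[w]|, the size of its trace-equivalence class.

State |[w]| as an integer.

9

piece 0:c — minimal
piece 1:b rests on {0:c}
piece 2:b rests on {1:b}
piece 3:d rests on {0:c}
piece 4:a rests on {2:b}
piece 5:c rests on {3:d, 4:a}
piece 6:f rests on {4:a}
piece 7:a rests on {5:c, 6:f}
piece 8:f rests on {7:a}
piece 9:a rests on {8:f}
minimal pieces: {0:c}
ways to finish when only these pieces remain (= sum over removing one remaining piece with nothing left below it):
  1 left: {9}→1
  2 left: {8,9}→1
  3 left: {7,8,9}→1
  4 left: {5,7,8,9}→1  {6,7,8,9}→1
  5 left: {3,5,7,8,9}→1  {5,6,7,8,9}→2
  6 left: {3,5,6,7,8,9}→3  {4,5,6,7,8,9}→2
  7 left: {2,4,5,6,7,8,9}→2  {3,4,5,6,7,8,9}→5
  8 left: {1,2,4,5,6,7,8,9}→2  {2,3,4,5,6,7,8,9}→7
  placing 0:c first → 9 extensions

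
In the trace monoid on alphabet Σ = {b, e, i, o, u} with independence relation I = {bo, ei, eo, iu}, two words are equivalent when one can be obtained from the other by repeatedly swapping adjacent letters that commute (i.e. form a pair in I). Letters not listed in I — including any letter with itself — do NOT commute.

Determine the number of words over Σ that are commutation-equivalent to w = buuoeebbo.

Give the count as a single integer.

15

0(b) covers ∅
1(u) covers 0:b
2(u) covers 1:u
3(o) covers 2:u
4(e) covers 2:u
5(e) covers 4:e
6(b) covers 5:e
7(b) covers 6:b
8(o) covers 3:o
floor of heap: 0:b
completions by unplaced set U, small U first (add the entries for U minus each lowest piece of U):
  |U|=1: {7}:1  {8}:1
  |U|=2: {3,8}:1  {6,7}:1  {7,8}:2
  |U|=3: {3,7,8}:3  {5,6,7}:1  {6,7,8}:3
  |U|=4: {3,6,7,8}:6  {4,5,6,7}:1  {5,6,7,8}:4
  |U|=5: {3,5,6,7,8}:10  {4,5,6,7,8}:5
  |U|=6: {3,4,5,6,7,8}:15
  |U|=7: {2,3,4,5,6,7,8}:15
  start at 0(b): 15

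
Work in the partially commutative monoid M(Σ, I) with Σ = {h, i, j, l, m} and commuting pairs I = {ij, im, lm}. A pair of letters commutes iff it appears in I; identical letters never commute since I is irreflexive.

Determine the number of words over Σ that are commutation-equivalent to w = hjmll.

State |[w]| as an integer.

3

drop 0:h onto floor
drop 1:j onto {0:h}
drop 2:m onto {1:j}
drop 3:l onto {1:j}
drop 4:l onto {3:l}
ground layer = {0:h}
drop-orders for the pieces not yet dropped (sum over which currently-grounded one goes next):
  1 to go: {2} 1  {4} 1
  2 to go: {2,4} 2  {3,4} 1
  3 to go: {2,3,4} 3
  if 0:h drops first: 3 orders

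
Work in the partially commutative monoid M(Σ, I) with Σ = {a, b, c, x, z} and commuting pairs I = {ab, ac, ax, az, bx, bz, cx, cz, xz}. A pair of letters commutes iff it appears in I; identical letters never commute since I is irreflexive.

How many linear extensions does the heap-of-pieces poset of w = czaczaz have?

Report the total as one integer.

210

drop 0:c onto floor
drop 1:z onto floor
drop 2:a onto floor
drop 3:c onto {0:c}
drop 4:z onto {1:z}
drop 5:a onto {2:a}
drop 6:z onto {4:z}
ground layer = {0:c, 1:z, 2:a}
drop-orders for the pieces not yet dropped (sum over which currently-grounded one goes next):
  1 to go: {3} 1  {5} 1  {6} 1
  2 to go: {0,3} 1  {2,5} 1  {3,5} 2  {3,6} 2  {4,6} 1  {5,6} 2
  3 to go: {0,3,5} 3  {0,3,6} 3  {1,4,6} 1  {2,3,5} 3  {2,5,6} 3  {3,4,6} 3  {3,5,6} 6  {4,5,6} 3
  4 to go: {0,2,3,5} 6  {0,3,4,6} 6  {0,3,5,6} 12  {1,3,4,6} 4  {1,4,5,6} 4  {2,3,5,6} 12  {2,4,5,6} 6  {3,4,5,6} 12
  5 to go: {0,1,3,4,6} 10  {0,2,3,5,6} 30  {0,3,4,5,6} 30  {1,2,4,5,6} 10  {1,3,4,5,6} 20  {2,3,4,5,6} 30
  if 0:c drops first: 60 orders
  if 1:z drops first: 90 orders
  if 2:a drops first: 60 orders
heap linearizations: 210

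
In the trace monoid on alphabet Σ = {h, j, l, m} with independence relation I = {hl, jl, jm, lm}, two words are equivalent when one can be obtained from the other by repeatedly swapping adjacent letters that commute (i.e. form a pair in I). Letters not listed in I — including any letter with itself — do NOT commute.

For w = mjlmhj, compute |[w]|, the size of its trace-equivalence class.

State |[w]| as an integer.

18

#0=m has no predecessor
#1=j has no predecessor
#2=l has no predecessor
#3=m depends on [0:m]
#4=h depends on [1:j, 3:m]
#5=j depends on [4:h]
sources: [0:m, 1:j, 2:l]
N(rest) = Σ N(rest − s) over sources s of rest; N(one piece) = 1:
  size 1 → [2]=1  [5]=1
  size 2 → [2,5]=2  [4,5]=1
  size 3 → [1,4,5]=1  [2,4,5]=3  [3,4,5]=1
  size 4 → [0,3,4,5]=1  [1,2,4,5]=4  [1,3,4,5]=2  [2,3,4,5]=4
  first=0(m) contributes 10
  first=1(j) contributes 5
  first=2(l) contributes 3
|[w]| = 18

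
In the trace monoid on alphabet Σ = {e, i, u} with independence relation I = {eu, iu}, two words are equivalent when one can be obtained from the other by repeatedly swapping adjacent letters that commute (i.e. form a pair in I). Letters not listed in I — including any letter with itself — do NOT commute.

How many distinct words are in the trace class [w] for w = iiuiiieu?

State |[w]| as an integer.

piece 0:i — minimal
piece 1:i rests on {0:i}
piece 2:u — minimal
piece 3:i rests on {1:i}
piece 4:i rests on {3:i}
piece 5:i rests on {4:i}
piece 6:e rests on {5:i}
piece 7:u rests on {2:u}
minimal pieces: {0:i, 2:u}
ways to finish when only these pieces remain (= sum over removing one remaining piece with nothing left below it):
  1 left: {6}→1  {7}→1
  2 left: {2,7}→1  {5,6}→1  {6,7}→2
  3 left: {2,6,7}→3  {4,5,6}→1  {5,6,7}→3
  4 left: {2,5,6,7}→6  {3,4,5,6}→1  {4,5,6,7}→4
  5 left: {1,3,4,5,6}→1  {2,4,5,6,7}→10  {3,4,5,6,7}→5
  6 left: {0,1,3,4,5,6}→1  {1,3,4,5,6,7}→6  {2,3,4,5,6,7}→15
  placing 0:i first → 21 extensions
  placing 2:u first → 7 extensions
total linear extensions = 28

28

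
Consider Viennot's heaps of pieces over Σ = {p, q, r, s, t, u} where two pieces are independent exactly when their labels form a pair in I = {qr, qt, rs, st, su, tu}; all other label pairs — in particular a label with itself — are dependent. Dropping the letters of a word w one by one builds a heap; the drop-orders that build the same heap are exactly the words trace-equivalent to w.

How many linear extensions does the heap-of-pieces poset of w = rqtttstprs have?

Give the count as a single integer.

42

piece 0:r — minimal
piece 1:q — minimal
piece 2:t rests on {0:r}
piece 3:t rests on {2:t}
piece 4:t rests on {3:t}
piece 5:s rests on {1:q}
piece 6:t rests on {4:t}
piece 7:p rests on {5:s, 6:t}
piece 8:r rests on {7:p}
piece 9:s rests on {7:p}
minimal pieces: {0:r, 1:q}
ways to finish when only these pieces remain (= sum over removing one remaining piece with nothing left below it):
  1 left: {8}→1  {9}→1
  2 left: {8,9}→2
  3 left: {7,8,9}→2
  4 left: {5,7,8,9}→2  {6,7,8,9}→2
  5 left: {1,5,7,8,9}→2  {4,6,7,8,9}→2  {5,6,7,8,9}→4
  6 left: {1,5,6,7,8,9}→6  {3,4,6,7,8,9}→2  {4,5,6,7,8,9}→6
  7 left: {1,4,5,6,7,8,9}→12  {2,3,4,6,7,8,9}→2  {3,4,5,6,7,8,9}→8
  8 left: {0,2,3,4,6,7,8,9}→2  {1,3,4,5,6,7,8,9}→20  {2,3,4,5,6,7,8,9}→10
  placing 0:r first → 30 extensions
  placing 1:q first → 12 extensions
total linear extensions = 42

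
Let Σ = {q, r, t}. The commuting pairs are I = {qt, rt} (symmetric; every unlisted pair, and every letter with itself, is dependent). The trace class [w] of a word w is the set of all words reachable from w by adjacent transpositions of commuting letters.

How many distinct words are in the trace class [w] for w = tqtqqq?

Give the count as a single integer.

15

piece 0:t — minimal
piece 1:q — minimal
piece 2:t rests on {0:t}
piece 3:q rests on {1:q}
piece 4:q rests on {3:q}
piece 5:q rests on {4:q}
minimal pieces: {0:t, 1:q}
ways to finish when only these pieces remain (= sum over removing one remaining piece with nothing left below it):
  1 left: {2}→1  {5}→1
  2 left: {0,2}→1  {2,5}→2  {4,5}→1
  3 left: {0,2,5}→3  {2,4,5}→3  {3,4,5}→1
  4 left: {0,2,4,5}→6  {1,3,4,5}→1  {2,3,4,5}→4
  placing 0:t first → 5 extensions
  placing 1:q first → 10 extensions
total linear extensions = 15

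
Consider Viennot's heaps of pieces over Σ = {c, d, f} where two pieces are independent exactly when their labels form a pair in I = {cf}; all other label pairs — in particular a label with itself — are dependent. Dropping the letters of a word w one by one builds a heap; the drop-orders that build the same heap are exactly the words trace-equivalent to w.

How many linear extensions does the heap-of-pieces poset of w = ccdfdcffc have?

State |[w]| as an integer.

6

piece 0:c — minimal
piece 1:c rests on {0:c}
piece 2:d rests on {1:c}
piece 3:f rests on {2:d}
piece 4:d rests on {3:f}
piece 5:c rests on {4:d}
piece 6:f rests on {4:d}
piece 7:f rests on {6:f}
piece 8:c rests on {5:c}
minimal pieces: {0:c}
ways to finish when only these pieces remain (= sum over removing one remaining piece with nothing left below it):
  1 left: {7}→1  {8}→1
  2 left: {5,8}→1  {6,7}→1  {7,8}→2
  3 left: {5,7,8}→3  {6,7,8}→3
  4 left: {5,6,7,8}→6
  5 left: {4,5,6,7,8}→6
  6 left: {3,4,5,6,7,8}→6
  7 left: {2,3,4,5,6,7,8}→6
  placing 0:c first → 6 extensions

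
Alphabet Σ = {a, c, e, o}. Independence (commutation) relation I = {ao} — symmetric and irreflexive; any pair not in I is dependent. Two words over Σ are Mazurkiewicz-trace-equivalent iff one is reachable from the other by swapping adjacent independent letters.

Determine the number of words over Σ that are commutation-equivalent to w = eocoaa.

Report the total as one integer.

3

drop 0:e onto floor
drop 1:o onto {0:e}
drop 2:c onto {1:o}
drop 3:o onto {2:c}
drop 4:a onto {2:c}
drop 5:a onto {4:a}
ground layer = {0:e}
drop-orders for the pieces not yet dropped (sum over which currently-grounded one goes next):
  1 to go: {3} 1  {5} 1
  2 to go: {3,5} 2  {4,5} 1
  3 to go: {3,4,5} 3
  4 to go: {2,3,4,5} 3
  if 0:e drops first: 3 orders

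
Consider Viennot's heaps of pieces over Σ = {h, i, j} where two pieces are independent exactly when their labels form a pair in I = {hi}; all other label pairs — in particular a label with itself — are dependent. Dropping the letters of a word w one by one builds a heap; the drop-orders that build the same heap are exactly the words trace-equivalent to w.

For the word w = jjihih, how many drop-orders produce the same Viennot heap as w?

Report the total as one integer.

piece 0:j — minimal
piece 1:j rests on {0:j}
piece 2:i rests on {1:j}
piece 3:h rests on {1:j}
piece 4:i rests on {2:i}
piece 5:h rests on {3:h}
minimal pieces: {0:j}
ways to finish when only these pieces remain (= sum over removing one remaining piece with nothing left below it):
  1 left: {4}→1  {5}→1
  2 left: {2,4}→1  {3,5}→1  {4,5}→2
  3 left: {2,4,5}→3  {3,4,5}→3
  4 left: {2,3,4,5}→6
  placing 0:j first → 6 extensions

6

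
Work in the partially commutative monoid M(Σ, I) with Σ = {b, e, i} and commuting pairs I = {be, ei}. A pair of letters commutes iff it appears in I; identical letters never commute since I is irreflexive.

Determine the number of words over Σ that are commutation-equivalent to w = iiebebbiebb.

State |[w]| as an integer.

piece 0:i — minimal
piece 1:i rests on {0:i}
piece 2:e — minimal
piece 3:b rests on {1:i}
piece 4:e rests on {2:e}
piece 5:b rests on {3:b}
piece 6:b rests on {5:b}
piece 7:i rests on {6:b}
piece 8:e rests on {4:e}
piece 9:b rests on {7:i}
piece 10:b rests on {9:b}
minimal pieces: {0:i, 2:e}
ways to finish when only these pieces remain (= sum over removing one remaining piece with nothing left below it):
  1 left: {8}→1  {10}→1
  2 left: {4,8}→1  {8,10}→2  {9,10}→1
  3 left: {2,4,8}→1  {4,8,10}→3  {7,9,10}→1  {8,9,10}→3
  4 left: {2,4,8,10}→4  {4,8,9,10}→6  {6,7,9,10}→1  {7,8,9,10}→4
  5 left: {2,4,8,9,10}→10  {4,7,8,9,10}→10  {5,6,7,9,10}→1  {6,7,8,9,10}→5
  6 left: {2,4,7,8,9,10}→20  {3,5,6,7,9,10}→1  {4,6,7,8,9,10}→15  {5,6,7,8,9,10}→6
  7 left: {1,3,5,6,7,9,10}→1  {2,4,6,7,8,9,10}→35  {3,5,6,7,8,9,10}→7  {4,5,6,7,8,9,10}→21
  8 left: {0,1,3,5,6,7,9,10}→1  {1,3,5,6,7,8,9,10}→8  {2,4,5,6,7,8,9,10}→56  {3,4,5,6,7,8,9,10}→28
  9 left: {0,1,3,5,6,7,8,9,10}→9  {1,3,4,5,6,7,8,9,10}→36  {2,3,4,5,6,7,8,9,10}→84
  placing 0:i first → 120 extensions
  placing 2:e first → 45 extensions
total linear extensions = 165

165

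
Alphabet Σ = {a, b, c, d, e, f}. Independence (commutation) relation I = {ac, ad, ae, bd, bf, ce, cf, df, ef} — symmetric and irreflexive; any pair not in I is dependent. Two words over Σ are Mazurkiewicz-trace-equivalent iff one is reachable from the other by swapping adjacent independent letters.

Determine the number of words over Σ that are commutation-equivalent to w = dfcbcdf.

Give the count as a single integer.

21

#0=d has no predecessor
#1=f has no predecessor
#2=c depends on [0:d]
#3=b depends on [2:c]
#4=c depends on [3:b]
#5=d depends on [4:c]
#6=f depends on [1:f]
sources: [0:d, 1:f]
N(rest) = Σ N(rest − s) over sources s of rest; N(one piece) = 1:
  size 1 → [5]=1  [6]=1
  size 2 → [1,6]=1  [4,5]=1  [5,6]=2
  size 3 → [1,5,6]=3  [3,4,5]=1  [4,5,6]=3
  size 4 → [1,4,5,6]=6  [2,3,4,5]=1  [3,4,5,6]=4
  size 5 → [0,2,3,4,5]=1  [1,3,4,5,6]=10  [2,3,4,5,6]=5
  first=0(d) contributes 15
  first=1(f) contributes 6
|[w]| = 21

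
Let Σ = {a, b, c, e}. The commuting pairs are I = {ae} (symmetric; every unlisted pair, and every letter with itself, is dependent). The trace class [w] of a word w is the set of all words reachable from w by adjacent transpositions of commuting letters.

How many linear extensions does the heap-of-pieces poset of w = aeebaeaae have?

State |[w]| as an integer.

#0=a has no predecessor
#1=e has no predecessor
#2=e depends on [1:e]
#3=b depends on [0:a, 2:e]
#4=a depends on [3:b]
#5=e depends on [3:b]
#6=a depends on [4:a]
#7=a depends on [6:a]
#8=e depends on [5:e]
sources: [0:a, 1:e]
N(rest) = Σ N(rest − s) over sources s of rest; N(one piece) = 1:
  size 1 → [7]=1  [8]=1
  size 2 → [5,8]=1  [6,7]=1  [7,8]=2
  size 3 → [4,6,7]=1  [5,7,8]=3  [6,7,8]=3
  size 4 → [4,6,7,8]=4  [5,6,7,8]=6
  size 5 → [4,5,6,7,8]=10
  size 6 → [3,4,5,6,7,8]=10
  size 7 → [0,3,4,5,6,7,8]=10  [2,3,4,5,6,7,8]=10
  first=0(a) contributes 10
  first=1(e) contributes 20
|[w]| = 30

30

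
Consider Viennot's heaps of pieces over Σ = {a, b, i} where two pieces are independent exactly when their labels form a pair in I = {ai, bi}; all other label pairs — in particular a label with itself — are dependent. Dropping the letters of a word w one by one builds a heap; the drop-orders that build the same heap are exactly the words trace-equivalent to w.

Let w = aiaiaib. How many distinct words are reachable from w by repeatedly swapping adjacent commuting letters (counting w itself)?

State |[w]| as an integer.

35

piece 0:a — minimal
piece 1:i — minimal
piece 2:a rests on {0:a}
piece 3:i rests on {1:i}
piece 4:a rests on {2:a}
piece 5:i rests on {3:i}
piece 6:b rests on {4:a}
minimal pieces: {0:a, 1:i}
ways to finish when only these pieces remain (= sum over removing one remaining piece with nothing left below it):
  1 left: {5}→1  {6}→1
  2 left: {3,5}→1  {4,6}→1  {5,6}→2
  3 left: {1,3,5}→1  {2,4,6}→1  {3,5,6}→3  {4,5,6}→3
  4 left: {0,2,4,6}→1  {1,3,5,6}→4  {2,4,5,6}→4  {3,4,5,6}→6
  5 left: {0,2,4,5,6}→5  {1,3,4,5,6}→10  {2,3,4,5,6}→10
  placing 0:a first → 20 extensions
  placing 1:i first → 15 extensions
total linear extensions = 35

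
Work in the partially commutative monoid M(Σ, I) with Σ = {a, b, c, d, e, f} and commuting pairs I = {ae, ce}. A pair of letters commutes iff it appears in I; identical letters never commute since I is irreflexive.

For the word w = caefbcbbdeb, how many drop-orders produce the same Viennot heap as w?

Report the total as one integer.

3

piece 0:c — minimal
piece 1:a rests on {0:c}
piece 2:e — minimal
piece 3:f rests on {1:a, 2:e}
piece 4:b rests on {3:f}
piece 5:c rests on {4:b}
piece 6:b rests on {5:c}
piece 7:b rests on {6:b}
piece 8:d rests on {7:b}
piece 9:e rests on {8:d}
piece 10:b rests on {9:e}
minimal pieces: {0:c, 2:e}
ways to finish when only these pieces remain (= sum over removing one remaining piece with nothing left below it):
  1 left: {10}→1
  2 left: {9,10}→1
  3 left: {8,9,10}→1
  4 left: {7,8,9,10}→1
  5 left: {6,7,8,9,10}→1
  6 left: {5,6,7,8,9,10}→1
  7 left: {4,5,6,7,8,9,10}→1
  8 left: {3,4,5,6,7,8,9,10}→1
  9 left: {1,3,4,5,6,7,8,9,10}→1  {2,3,4,5,6,7,8,9,10}→1
  placing 0:c first → 2 extensions
  placing 2:e first → 1 extensions
total linear extensions = 3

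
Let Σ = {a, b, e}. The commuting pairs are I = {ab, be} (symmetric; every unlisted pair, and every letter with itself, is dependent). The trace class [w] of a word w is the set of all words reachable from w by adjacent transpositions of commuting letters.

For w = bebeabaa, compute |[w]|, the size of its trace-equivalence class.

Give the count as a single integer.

56

0(b) covers ∅
1(e) covers ∅
2(b) covers 0:b
3(e) covers 1:e
4(a) covers 3:e
5(b) covers 2:b
6(a) covers 4:a
7(a) covers 6:a
floor of heap: 0:b, 1:e
completions by unplaced set U, small U first (add the entries for U minus each lowest piece of U):
  |U|=1: {5}:1  {7}:1
  |U|=2: {2,5}:1  {5,7}:2  {6,7}:1
  |U|=3: {0,2,5}:1  {2,5,7}:3  {4,6,7}:1  {5,6,7}:3
  |U|=4: {0,2,5,7}:4  {2,5,6,7}:6  {3,4,6,7}:1  {4,5,6,7}:4
  |U|=5: {0,2,5,6,7}:10  {1,3,4,6,7}:1  {2,4,5,6,7}:10  {3,4,5,6,7}:5
  |U|=6: {0,2,4,5,6,7}:20  {1,3,4,5,6,7}:6  {2,3,4,5,6,7}:15
  start at 0(b): 21
  start at 1(e): 35
sum over floor = 56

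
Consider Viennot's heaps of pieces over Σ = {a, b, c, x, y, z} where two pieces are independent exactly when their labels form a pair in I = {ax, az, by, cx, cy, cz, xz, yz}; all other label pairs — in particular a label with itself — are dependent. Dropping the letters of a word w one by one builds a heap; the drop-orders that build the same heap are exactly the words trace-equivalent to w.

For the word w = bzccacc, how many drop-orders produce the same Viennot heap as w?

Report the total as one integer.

#0=b has no predecessor
#1=z depends on [0:b]
#2=c depends on [0:b]
#3=c depends on [2:c]
#4=a depends on [3:c]
#5=c depends on [4:a]
#6=c depends on [5:c]
sources: [0:b]
N(rest) = Σ N(rest − s) over sources s of rest; N(one piece) = 1:
  size 1 → [1]=1  [6]=1
  size 2 → [1,6]=2  [5,6]=1
  size 3 → [1,5,6]=3  [4,5,6]=1
  size 4 → [1,4,5,6]=4  [3,4,5,6]=1
  size 5 → [1,3,4,5,6]=5  [2,3,4,5,6]=1
  first=0(b) contributes 6

6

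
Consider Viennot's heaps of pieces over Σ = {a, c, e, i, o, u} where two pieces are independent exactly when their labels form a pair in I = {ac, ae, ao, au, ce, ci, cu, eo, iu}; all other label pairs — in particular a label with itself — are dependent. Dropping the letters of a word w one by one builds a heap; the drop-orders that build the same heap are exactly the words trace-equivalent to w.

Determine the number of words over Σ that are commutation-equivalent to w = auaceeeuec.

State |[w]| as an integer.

1260

piece 0:a — minimal
piece 1:u — minimal
piece 2:a rests on {0:a}
piece 3:c — minimal
piece 4:e rests on {1:u}
piece 5:e rests on {4:e}
piece 6:e rests on {5:e}
piece 7:u rests on {6:e}
piece 8:e rests on {7:u}
piece 9:c rests on {3:c}
minimal pieces: {0:a, 1:u, 3:c}
ways to finish when only these pieces remain (= sum over removing one remaining piece with nothing left below it):
  1 left: {2}→1  {8}→1  {9}→1
  2 left: {0,2}→1  {2,8}→2  {2,9}→2  {3,9}→1  {7,8}→1  {8,9}→2
  3 left: {0,2,8}→3  {0,2,9}→3  {2,3,9}→3  {2,7,8}→3  {2,8,9}→6  {3,8,9}→3  {6,7,8}→1  {7,8,9}→3
  4 left: {0,2,3,9}→6  {0,2,7,8}→6  {0,2,8,9}→12  {2,3,8,9}→12  {2,6,7,8}→4  {2,7,8,9}→12  {3,7,8,9}→6  {5,6,7,8}→1  {6,7,8,9}→4
  5 left: {0,2,3,8,9}→30  {0,2,6,7,8}→10  {0,2,7,8,9}→30  {2,3,7,8,9}→30  {2,5,6,7,8}→5  {2,6,7,8,9}→20  {3,6,7,8,9}→10  {4,5,6,7,8}→1  {5,6,7,8,9}→5
  6 left: {0,2,3,7,8,9}→90  {0,2,5,6,7,8}→15  {0,2,6,7,8,9}→60  {1,4,5,6,7,8}→1  {2,3,6,7,8,9}→60  {2,4,5,6,7,8}→6  {2,5,6,7,8,9}→30  {3,5,6,7,8,9}→15  {4,5,6,7,8,9}→6
  7 left: {0,2,3,6,7,8,9}→210  {0,2,4,5,6,7,8}→21  {0,2,5,6,7,8,9}→105  {1,2,4,5,6,7,8}→7  {1,4,5,6,7,8,9}→7  {2,3,5,6,7,8,9}→105  {2,4,5,6,7,8,9}→42  {3,4,5,6,7,8,9}→21
  8 left: {0,1,2,4,5,6,7,8}→28  {0,2,3,5,6,7,8,9}→420  {0,2,4,5,6,7,8,9}→168  {1,2,4,5,6,7,8,9}→56  {1,3,4,5,6,7,8,9}→28  {2,3,4,5,6,7,8,9}→168
  placing 0:a first → 252 extensions
  placing 1:u first → 756 extensions
  placing 3:c first → 252 extensions
total linear extensions = 1260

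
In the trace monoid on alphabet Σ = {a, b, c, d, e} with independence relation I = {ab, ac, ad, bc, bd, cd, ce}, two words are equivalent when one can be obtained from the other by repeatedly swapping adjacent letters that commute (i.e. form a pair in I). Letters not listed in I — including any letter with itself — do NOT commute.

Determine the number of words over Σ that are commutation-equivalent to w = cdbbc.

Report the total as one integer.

#0=c has no predecessor
#1=d has no predecessor
#2=b has no predecessor
#3=b depends on [2:b]
#4=c depends on [0:c]
sources: [0:c, 1:d, 2:b]
N(rest) = Σ N(rest − s) over sources s of rest; N(one piece) = 1:
  size 1 → [1]=1  [3]=1  [4]=1
  size 2 → [0,4]=1  [1,3]=2  [1,4]=2  [2,3]=1  [3,4]=2
  size 3 → [0,1,4]=3  [0,3,4]=3  [1,2,3]=3  [1,3,4]=6  [2,3,4]=3
  first=0(c) contributes 12
  first=1(d) contributes 6
  first=2(b) contributes 12
|[w]| = 30

30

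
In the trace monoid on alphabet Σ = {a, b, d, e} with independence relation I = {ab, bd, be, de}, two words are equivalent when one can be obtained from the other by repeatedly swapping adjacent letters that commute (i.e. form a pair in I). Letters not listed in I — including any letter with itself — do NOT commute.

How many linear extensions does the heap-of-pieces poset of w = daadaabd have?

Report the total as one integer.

drop 0:d onto floor
drop 1:a onto {0:d}
drop 2:a onto {1:a}
drop 3:d onto {2:a}
drop 4:a onto {3:d}
drop 5:a onto {4:a}
drop 6:b onto floor
drop 7:d onto {5:a}
ground layer = {0:d, 6:b}
drop-orders for the pieces not yet dropped (sum over which currently-grounded one goes next):
  1 to go: {6} 1  {7} 1
  2 to go: {5,7} 1  {6,7} 2
  3 to go: {4,5,7} 1  {5,6,7} 3
  4 to go: {3,4,5,7} 1  {4,5,6,7} 4
  5 to go: {2,3,4,5,7} 1  {3,4,5,6,7} 5
  6 to go: {1,2,3,4,5,7} 1  {2,3,4,5,6,7} 6
  if 0:d drops first: 7 orders
  if 6:b drops first: 1 orders
heap linearizations: 8

8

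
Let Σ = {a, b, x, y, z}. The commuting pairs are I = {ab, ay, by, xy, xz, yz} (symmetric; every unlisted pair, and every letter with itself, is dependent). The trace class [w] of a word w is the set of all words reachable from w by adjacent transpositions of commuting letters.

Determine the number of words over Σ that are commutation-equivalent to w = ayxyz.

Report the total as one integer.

20

#0=a has no predecessor
#1=y has no predecessor
#2=x depends on [0:a]
#3=y depends on [1:y]
#4=z depends on [0:a]
sources: [0:a, 1:y]
N(rest) = Σ N(rest − s) over sources s of rest; N(one piece) = 1:
  size 1 → [2]=1  [3]=1  [4]=1
  size 2 → [1,3]=1  [2,3]=2  [2,4]=2  [3,4]=2
  size 3 → [0,2,4]=2  [1,2,3]=3  [1,3,4]=3  [2,3,4]=6
  first=0(a) contributes 12
  first=1(y) contributes 8
|[w]| = 20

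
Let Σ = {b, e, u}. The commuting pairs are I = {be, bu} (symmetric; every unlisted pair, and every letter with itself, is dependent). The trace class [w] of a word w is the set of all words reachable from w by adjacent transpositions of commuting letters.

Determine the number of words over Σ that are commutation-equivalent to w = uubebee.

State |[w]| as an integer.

0(u) covers ∅
1(u) covers 0:u
2(b) covers ∅
3(e) covers 1:u
4(b) covers 2:b
5(e) covers 3:e
6(e) covers 5:e
floor of heap: 0:u, 2:b
completions by unplaced set U, small U first (add the entries for U minus each lowest piece of U):
  |U|=1: {4}:1  {6}:1
  |U|=2: {2,4}:1  {4,6}:2  {5,6}:1
  |U|=3: {2,4,6}:3  {3,5,6}:1  {4,5,6}:3
  |U|=4: {1,3,5,6}:1  {2,4,5,6}:6  {3,4,5,6}:4
  |U|=5: {0,1,3,5,6}:1  {1,3,4,5,6}:5  {2,3,4,5,6}:10
  start at 0(u): 15
  start at 2(b): 6
sum over floor = 21

21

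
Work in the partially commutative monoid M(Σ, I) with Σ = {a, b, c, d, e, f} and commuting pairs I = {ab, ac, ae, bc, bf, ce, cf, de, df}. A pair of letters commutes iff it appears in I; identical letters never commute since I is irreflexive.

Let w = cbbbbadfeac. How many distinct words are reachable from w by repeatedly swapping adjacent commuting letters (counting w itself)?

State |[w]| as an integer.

1110

#0=c has no predecessor
#1=b has no predecessor
#2=b depends on [1:b]
#3=b depends on [2:b]
#4=b depends on [3:b]
#5=a has no predecessor
#6=d depends on [0:c, 4:b, 5:a]
#7=f depends on [5:a]
#8=e depends on [4:b, 7:f]
#9=a depends on [6:d, 7:f]
#10=c depends on [6:d]
sources: [0:c, 1:b, 5:a]
N(rest) = Σ N(rest − s) over sources s of rest; N(one piece) = 1:
  size 1 → [8]=1  [9]=1  [10]=1
  size 2 → [8,9]=2  [8,10]=2  [9,10]=2
  size 3 → [6,9,10]=2  [7,8,9]=2  [8,9,10]=6
  size 4 → [0,6,9,10]=2  [6,8,9,10]=8  [7,8,9,10]=8
  size 5 → [0,6,8,9,10]=10  [4,6,8,9,10]=8  [6,7,8,9,10]=16
  size 6 → [0,4,6,8,9,10]=18  [0,6,7,8,9,10]=26  [3,4,6,8,9,10]=8  [4,6,7,8,9,10]=24  [5,6,7,8,9,10]=16
  size 7 → [0,3,4,6,8,9,10]=26  [0,4,6,7,8,9,10]=68  [0,5,6,7,8,9,10]=42  [2,3,4,6,8,9,10]=8  [3,4,6,7,8,9,10]=32  [4,5,6,7,8,9,10]=40
  size 8 → [0,2,3,4,6,8,9,10]=34  [0,3,4,6,7,8,9,10]=126  [0,4,5,6,7,8,9,10]=150  [1,2,3,4,6,8,9,10]=8  [2,3,4,6,7,8,9,10]=40  [3,4,5,6,7,8,9,10]=72
  size 9 → [0,1,2,3,4,6,8,9,10]=42  [0,2,3,4,6,7,8,9,10]=200  [0,3,4,5,6,7,8,9,10]=348  [1,2,3,4,6,7,8,9,10]=48  [2,3,4,5,6,7,8,9,10]=112
  first=0(c) contributes 160
  first=1(b) contributes 660
  first=5(a) contributes 290
|[w]| = 1110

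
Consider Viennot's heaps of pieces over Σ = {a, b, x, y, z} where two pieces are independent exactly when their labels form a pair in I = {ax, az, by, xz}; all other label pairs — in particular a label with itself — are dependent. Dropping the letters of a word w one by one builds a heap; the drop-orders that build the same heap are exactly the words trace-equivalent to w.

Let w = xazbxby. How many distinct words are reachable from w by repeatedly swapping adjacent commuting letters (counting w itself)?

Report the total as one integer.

12

drop 0:x onto floor
drop 1:a onto floor
drop 2:z onto floor
drop 3:b onto {0:x, 1:a, 2:z}
drop 4:x onto {3:b}
drop 5:b onto {4:x}
drop 6:y onto {4:x}
ground layer = {0:x, 1:a, 2:z}
drop-orders for the pieces not yet dropped (sum over which currently-grounded one goes next):
  1 to go: {5} 1  {6} 1
  2 to go: {5,6} 2
  3 to go: {4,5,6} 2
  4 to go: {3,4,5,6} 2
  5 to go: {0,3,4,5,6} 2  {1,3,4,5,6} 2  {2,3,4,5,6} 2
  if 0:x drops first: 4 orders
  if 1:a drops first: 4 orders
  if 2:z drops first: 4 orders
heap linearizations: 12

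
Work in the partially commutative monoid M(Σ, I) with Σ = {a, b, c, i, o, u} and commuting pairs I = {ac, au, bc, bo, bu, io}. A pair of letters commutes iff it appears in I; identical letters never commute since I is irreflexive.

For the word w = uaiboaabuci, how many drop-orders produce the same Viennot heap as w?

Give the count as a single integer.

80

drop 0:u onto floor
drop 1:a onto floor
drop 2:i onto {0:u, 1:a}
drop 3:b onto {2:i}
drop 4:o onto {0:u, 1:a}
drop 5:a onto {3:b, 4:o}
drop 6:a onto {5:a}
drop 7:b onto {6:a}
drop 8:u onto {2:i, 4:o}
drop 9:c onto {8:u}
drop 10:i onto {7:b, 9:c}
ground layer = {0:u, 1:a}
drop-orders for the pieces not yet dropped (sum over which currently-grounded one goes next):
  1 to go: {10} 1
  2 to go: {7,10} 1  {9,10} 1
  3 to go: {6,7,10} 1  {7,9,10} 2  {8,9,10} 1
  4 to go: {5,6,7,10} 1  {6,7,9,10} 3  {7,8,9,10} 3
  5 to go: {3,5,6,7,10} 1  {5,6,7,9,10} 4  {6,7,8,9,10} 6
  6 to go: {3,5,6,7,9,10} 5  {5,6,7,8,9,10} 10
  7 to go: {3,5,6,7,8,9,10} 15  {4,5,6,7,8,9,10} 10
  8 to go: {2,3,5,6,7,8,9,10} 15  {3,4,5,6,7,8,9,10} 25
  9 to go: {2,3,4,5,6,7,8,9,10} 40
  if 0:u drops first: 40 orders
  if 1:a drops first: 40 orders
heap linearizations: 80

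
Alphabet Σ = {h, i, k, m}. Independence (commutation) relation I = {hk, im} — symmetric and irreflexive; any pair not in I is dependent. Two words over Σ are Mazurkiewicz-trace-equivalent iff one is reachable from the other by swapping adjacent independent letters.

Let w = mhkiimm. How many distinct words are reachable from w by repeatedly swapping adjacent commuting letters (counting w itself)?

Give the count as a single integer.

#0=m has no predecessor
#1=h depends on [0:m]
#2=k depends on [0:m]
#3=i depends on [1:h, 2:k]
#4=i depends on [3:i]
#5=m depends on [1:h, 2:k]
#6=m depends on [5:m]
sources: [0:m]
N(rest) = Σ N(rest − s) over sources s of rest; N(one piece) = 1:
  size 1 → [4]=1  [6]=1
  size 2 → [3,4]=1  [4,6]=2  [5,6]=1
  size 3 → [3,4,6]=3  [4,5,6]=3
  size 4 → [3,4,5,6]=6
  size 5 → [1,3,4,5,6]=6  [2,3,4,5,6]=6
  first=0(m) contributes 12

12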